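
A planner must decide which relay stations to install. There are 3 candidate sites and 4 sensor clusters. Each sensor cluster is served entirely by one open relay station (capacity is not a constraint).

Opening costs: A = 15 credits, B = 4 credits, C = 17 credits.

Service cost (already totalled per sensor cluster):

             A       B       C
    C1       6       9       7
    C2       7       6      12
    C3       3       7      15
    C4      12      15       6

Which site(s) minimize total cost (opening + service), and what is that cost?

Open B only; minimum total cost 41.

For any fixed open set, each sensor cluster goes to its cheapest open site; total = fixed + service.
{B}: C1→B 9, C2→B 6, C3→B 7, C4→B 15. Service 37; fixed 4; total 41.
{A}: service 28 + fixed 15 = 43
{A, B}: service 27 + fixed 19 = 46
{A, B, C}: service 21 + fixed 36 = 57
No other subset beats 41.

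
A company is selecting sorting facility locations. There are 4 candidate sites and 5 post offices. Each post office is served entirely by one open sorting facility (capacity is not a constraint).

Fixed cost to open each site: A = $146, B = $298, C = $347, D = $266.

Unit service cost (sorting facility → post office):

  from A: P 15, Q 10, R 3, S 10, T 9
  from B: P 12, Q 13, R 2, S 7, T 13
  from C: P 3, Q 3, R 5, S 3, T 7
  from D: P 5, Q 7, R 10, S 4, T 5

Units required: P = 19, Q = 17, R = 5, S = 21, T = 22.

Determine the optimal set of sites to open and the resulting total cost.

Open C only; minimum total cost 697.

For any fixed open set, each post office goes to its cheapest open site; total = fixed + service.
{C}: P→C 3·19=57, Q→C 3·17=51, R→C 5·5=25, S→C 3·21=63, T→C 7·22=154. Service 350; fixed 347; total 697.
{D}: service 458 + fixed 266 = 724
{A, C}: P→C 3·19=57, Q→C 3·17=51, R→A 3·5=15, S→C 3·21=63, T→C 7·22=154. Service 340; fixed 493; total 833.
{A, B, C, D}: P→C 3·19=57, Q→C 3·17=51, R→B 2·5=10, S→C 3·21=63, T→D 5·22=110. Service 291; fixed 1057; total 1348.
(All 15 nonempty subsets were checked; C only is lowest.)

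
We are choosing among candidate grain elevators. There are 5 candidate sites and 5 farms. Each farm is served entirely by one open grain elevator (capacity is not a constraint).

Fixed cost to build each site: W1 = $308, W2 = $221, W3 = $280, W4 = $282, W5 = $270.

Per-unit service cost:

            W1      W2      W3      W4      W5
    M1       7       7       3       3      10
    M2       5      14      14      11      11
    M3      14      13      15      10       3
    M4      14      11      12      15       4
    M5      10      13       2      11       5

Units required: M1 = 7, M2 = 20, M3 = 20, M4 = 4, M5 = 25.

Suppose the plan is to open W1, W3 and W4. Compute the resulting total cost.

Each farm is assigned to its cheapest site among the open ones.
{W1, W3, W4}: M1→W3 3·7=21, M2→W1 5·20=100, M3→W4 10·20=200, M4→W3 12·4=48, M5→W3 2·25=50. Service 419; fixed 870; total 1289.

Total cost: 1289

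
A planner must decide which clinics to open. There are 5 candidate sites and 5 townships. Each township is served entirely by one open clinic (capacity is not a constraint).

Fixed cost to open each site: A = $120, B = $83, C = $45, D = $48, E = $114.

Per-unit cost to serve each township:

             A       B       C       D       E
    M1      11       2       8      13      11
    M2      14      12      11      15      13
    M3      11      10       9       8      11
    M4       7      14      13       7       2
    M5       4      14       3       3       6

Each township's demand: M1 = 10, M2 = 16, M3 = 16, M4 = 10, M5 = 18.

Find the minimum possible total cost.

Minimum total cost: 595

For any fixed open set, each township goes to its cheapest open site; total = fixed + service.
{B, D}: M1→B 2·10=20, M2→B 12·16=192, M3→D 8·16=128, M4→D 7·10=70, M5→D 3·18=54. Service 464; fixed 131; total 595.
{C, D}: M1→C 8·10=80, M2→C 11·16=176, M3→D 8·16=128, M4→D 7·10=70, M5→C 3·18=54. Service 508; fixed 93; total 601.
{B, C, D}: M1→B 2·10=20, M2→C 11·16=176, M3→D 8·16=128, M4→D 7·10=70, M5→C 3·18=54. Service 448; fixed 176; total 624.
{A, B, C, D, E}: service 398 + fixed 410 = 808
No other subset beats 595.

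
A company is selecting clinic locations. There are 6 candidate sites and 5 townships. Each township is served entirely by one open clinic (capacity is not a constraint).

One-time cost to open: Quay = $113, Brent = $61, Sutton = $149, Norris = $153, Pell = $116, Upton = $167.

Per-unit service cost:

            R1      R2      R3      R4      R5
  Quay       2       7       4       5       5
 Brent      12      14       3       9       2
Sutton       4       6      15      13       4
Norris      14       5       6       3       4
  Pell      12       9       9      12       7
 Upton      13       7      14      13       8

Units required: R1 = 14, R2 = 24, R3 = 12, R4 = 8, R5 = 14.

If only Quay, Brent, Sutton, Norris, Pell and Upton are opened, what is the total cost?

Each township is assigned to its cheapest site among the open ones.
{Quay, Brent, Sutton, Norris, Pell, Upton}: R1→Quay 2·14=28, R2→Norris 5·24=120, R3→Brent 3·12=36, R4→Norris 3·8=24, R5→Brent 2·14=28. Service 236; fixed 759; total 995.

Total cost: 995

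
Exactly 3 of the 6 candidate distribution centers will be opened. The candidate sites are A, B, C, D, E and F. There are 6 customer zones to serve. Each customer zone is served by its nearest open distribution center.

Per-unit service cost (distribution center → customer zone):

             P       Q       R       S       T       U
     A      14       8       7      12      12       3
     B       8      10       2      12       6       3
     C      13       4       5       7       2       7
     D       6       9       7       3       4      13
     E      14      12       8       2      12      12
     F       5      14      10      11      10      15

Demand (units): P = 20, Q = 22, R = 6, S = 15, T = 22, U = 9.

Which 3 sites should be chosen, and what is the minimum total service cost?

With exactly 3 open, each customer zone uses its cheapest among the chosen.
{B, C, D}: P→D 6·20=120, Q→C 4·22=88, R→B 2·6=12, S→D 3·15=45, T→C 2·22=44, U→B 3·9=27. Service cost 336.
{A, C, D}: service cost 354
{C, E, F}: service cost 355
Among all 20 size-3 choices, {B, C, D} is lowest.

Choose B, C and D; total service cost 336.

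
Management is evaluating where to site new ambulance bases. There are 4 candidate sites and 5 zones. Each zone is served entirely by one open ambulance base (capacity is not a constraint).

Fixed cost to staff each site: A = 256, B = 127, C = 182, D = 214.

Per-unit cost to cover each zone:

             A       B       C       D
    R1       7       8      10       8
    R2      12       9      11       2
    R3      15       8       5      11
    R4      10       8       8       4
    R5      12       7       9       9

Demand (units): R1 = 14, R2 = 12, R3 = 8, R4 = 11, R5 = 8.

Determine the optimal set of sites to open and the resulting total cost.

Open D only; minimum total cost 554.

For any fixed open set, each zone goes to its cheapest open site; total = fixed + service.
{D}: R1→D 8·14=112, R2→D 2·12=24, R3→D 11·8=88, R4→D 4·11=44, R5→D 9·8=72. Service 340; fixed 214; total 554.
{B}: R1→B 8·14=112, R2→B 9·12=108, R3→B 8·8=64, R4→B 8·11=88, R5→B 7·8=56. Service 428; fixed 127; total 555.
{B, D}: service 300 + fixed 341 = 641
{A, B, C, D}: R1→A 7·14=98, R2→D 2·12=24, R3→C 5·8=40, R4→D 4·11=44, R5→B 7·8=56. Service 262; fixed 779; total 1041.
No other subset beats 554.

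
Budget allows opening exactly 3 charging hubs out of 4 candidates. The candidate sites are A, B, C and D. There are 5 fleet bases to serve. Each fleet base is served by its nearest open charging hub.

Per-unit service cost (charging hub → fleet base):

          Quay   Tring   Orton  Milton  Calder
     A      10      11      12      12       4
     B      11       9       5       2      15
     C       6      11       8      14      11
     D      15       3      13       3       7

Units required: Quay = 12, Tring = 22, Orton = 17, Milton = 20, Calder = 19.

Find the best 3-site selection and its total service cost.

Choose A, B and D; total service cost 387.

With exactly 3 open, each fleet base uses its cheapest among the chosen.
{A, B, D}: Quay→A 10·12=120, Tring→D 3·22=66, Orton→B 5·17=85, Milton→B 2·20=40, Calder→A 4·19=76. Service cost 387.
{B, C, D}: service cost 396
{A, C, D}: service cost 410
Among all 4 size-3 choices, {A, B, D} is lowest.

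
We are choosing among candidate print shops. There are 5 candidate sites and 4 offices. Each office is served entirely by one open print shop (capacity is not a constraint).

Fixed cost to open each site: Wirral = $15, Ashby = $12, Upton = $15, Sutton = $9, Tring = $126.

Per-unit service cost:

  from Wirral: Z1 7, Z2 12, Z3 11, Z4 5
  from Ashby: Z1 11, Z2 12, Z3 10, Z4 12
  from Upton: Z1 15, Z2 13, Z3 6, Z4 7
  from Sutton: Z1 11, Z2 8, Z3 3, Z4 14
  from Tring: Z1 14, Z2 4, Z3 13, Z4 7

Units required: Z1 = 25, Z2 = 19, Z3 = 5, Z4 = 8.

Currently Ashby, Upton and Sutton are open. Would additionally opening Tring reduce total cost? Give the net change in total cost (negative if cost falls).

Current service cost with {Ashby, Upton, Sutton}: 498.
Adding Tring: each office re-picks its cheapest; new service cost 422, saving 76.
Extra fixed cost: 126. Net change = 126 − 76 = 50.
(Totals: 534 → 584.)

No — net change +50 (cost rises by 50).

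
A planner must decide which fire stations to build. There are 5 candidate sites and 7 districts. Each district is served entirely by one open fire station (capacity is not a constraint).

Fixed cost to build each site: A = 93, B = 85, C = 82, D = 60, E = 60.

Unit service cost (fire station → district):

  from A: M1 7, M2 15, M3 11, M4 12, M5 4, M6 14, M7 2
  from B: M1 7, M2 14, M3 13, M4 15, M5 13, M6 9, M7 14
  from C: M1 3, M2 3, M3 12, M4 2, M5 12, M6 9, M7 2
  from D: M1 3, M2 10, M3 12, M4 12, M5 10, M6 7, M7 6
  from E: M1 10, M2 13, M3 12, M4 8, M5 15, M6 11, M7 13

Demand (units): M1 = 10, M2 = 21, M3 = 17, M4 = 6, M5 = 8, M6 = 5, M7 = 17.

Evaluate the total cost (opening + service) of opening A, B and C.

Each district is assigned to its cheapest site among the open ones.
{A, B, C}: M1→C 3·10=30, M2→C 3·21=63, M3→A 11·17=187, M4→C 2·6=12, M5→A 4·8=32, M6→B 9·5=45, M7→A 2·17=34. Service 403; fixed 260; total 663.

Total cost: 663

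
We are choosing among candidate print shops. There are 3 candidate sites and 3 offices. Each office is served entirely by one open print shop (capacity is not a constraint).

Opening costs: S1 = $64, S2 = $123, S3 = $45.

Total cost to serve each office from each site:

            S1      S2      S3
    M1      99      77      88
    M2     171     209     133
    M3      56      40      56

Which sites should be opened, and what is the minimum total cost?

For any fixed open set, each office goes to its cheapest open site; total = fixed + service.
{S3}: M1→S3 88, M2→S3 133, M3→S3 56. Service 277; fixed 45; total 322.
{S1, S3}: service 277 + fixed 109 = 386
{S1}: M1→S1 99, M2→S1 171, M3→S1 56. Service 326; fixed 64; total 390.
{S1, S2, S3}: M1→S2 77, M2→S3 133, M3→S2 40. Service 250; fixed 232; total 482.
No other subset beats 322.

Open S3 only; minimum total cost 322.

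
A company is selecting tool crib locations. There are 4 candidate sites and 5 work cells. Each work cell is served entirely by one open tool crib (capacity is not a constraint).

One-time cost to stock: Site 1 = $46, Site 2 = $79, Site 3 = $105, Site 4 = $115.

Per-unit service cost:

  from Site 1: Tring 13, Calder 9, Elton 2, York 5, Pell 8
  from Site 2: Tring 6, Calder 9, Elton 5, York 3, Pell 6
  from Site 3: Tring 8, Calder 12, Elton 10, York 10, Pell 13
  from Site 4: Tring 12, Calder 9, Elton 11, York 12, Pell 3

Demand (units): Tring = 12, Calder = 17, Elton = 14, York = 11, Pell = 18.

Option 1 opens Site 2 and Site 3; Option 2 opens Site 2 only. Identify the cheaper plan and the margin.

Option 2 is cheaper by 105.

Option 1: {Site 2, Site 3}: Tring→Site 2 6·12=72, Calder→Site 2 9·17=153, Elton→Site 2 5·14=70, York→Site 2 3·11=33, Pell→Site 2 6·18=108. Service 436; fixed 184; total 620.
Option 2: {Site 2}: Tring→Site 2 6·12=72, Calder→Site 2 9·17=153, Elton→Site 2 5·14=70, York→Site 2 3·11=33, Pell→Site 2 6·18=108. Service 436; fixed 79; total 515.
Difference: |620 − 515| = 105.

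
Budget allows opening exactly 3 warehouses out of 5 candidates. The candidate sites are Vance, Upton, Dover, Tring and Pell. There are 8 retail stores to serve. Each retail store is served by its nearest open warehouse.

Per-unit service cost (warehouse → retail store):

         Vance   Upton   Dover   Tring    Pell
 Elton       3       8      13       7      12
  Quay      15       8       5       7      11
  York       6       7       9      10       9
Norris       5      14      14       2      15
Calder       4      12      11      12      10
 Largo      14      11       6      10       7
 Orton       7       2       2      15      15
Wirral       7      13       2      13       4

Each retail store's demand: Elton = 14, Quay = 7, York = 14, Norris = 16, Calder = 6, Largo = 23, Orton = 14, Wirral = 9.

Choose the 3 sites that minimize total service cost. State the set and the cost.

With exactly 3 open, each retail store uses its cheapest among the chosen.
{Vance, Dover, Tring}: Elton→Vance 3·14=42, Quay→Dover 5·7=35, York→Vance 6·14=84, Norris→Tring 2·16=32, Calder→Vance 4·6=24, Largo→Dover 6·23=138, Orton→Dover 2·14=28, Wirral→Dover 2·9=18. Service cost 401.
{Vance, Upton, Dover}: service cost 449
{Vance, Dover, Pell}: service cost 449
Among all 10 size-3 choices, {Vance, Dover, Tring} is lowest.

Choose Vance, Dover and Tring; total service cost 401.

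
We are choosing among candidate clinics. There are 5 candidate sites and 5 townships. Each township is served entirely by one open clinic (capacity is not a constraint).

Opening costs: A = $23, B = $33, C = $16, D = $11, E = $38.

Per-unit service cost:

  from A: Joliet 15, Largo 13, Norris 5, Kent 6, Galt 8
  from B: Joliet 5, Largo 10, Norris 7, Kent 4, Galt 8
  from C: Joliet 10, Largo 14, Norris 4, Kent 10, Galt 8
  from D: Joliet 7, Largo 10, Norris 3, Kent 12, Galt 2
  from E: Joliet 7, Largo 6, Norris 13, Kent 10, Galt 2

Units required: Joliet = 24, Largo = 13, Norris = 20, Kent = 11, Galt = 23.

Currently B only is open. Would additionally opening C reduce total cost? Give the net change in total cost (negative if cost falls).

Current service cost with {B}: 618.
Adding C: each township re-picks its cheapest; new service cost 558, saving 60.
Extra fixed cost: 16. Net change = 16 − 60 = -44.
(Totals: 651 → 607.)

Yes — net change −44 (cost falls by 44).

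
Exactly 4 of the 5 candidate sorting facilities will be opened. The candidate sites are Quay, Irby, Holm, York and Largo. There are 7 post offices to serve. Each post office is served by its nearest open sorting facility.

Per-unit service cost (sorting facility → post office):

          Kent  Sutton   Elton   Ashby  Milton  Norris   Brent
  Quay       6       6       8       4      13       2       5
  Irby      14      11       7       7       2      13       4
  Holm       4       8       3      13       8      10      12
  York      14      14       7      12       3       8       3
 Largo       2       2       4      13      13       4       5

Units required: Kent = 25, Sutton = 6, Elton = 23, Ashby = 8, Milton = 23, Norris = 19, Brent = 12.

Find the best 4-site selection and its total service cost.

With exactly 4 open, each post office uses its cheapest among the chosen.
{Quay, Irby, Holm, Largo}: Kent→Largo 2·25=50, Sutton→Largo 2·6=12, Elton→Holm 3·23=69, Ashby→Quay 4·8=32, Milton→Irby 2·23=46, Norris→Quay 2·19=38, Brent→Irby 4·12=48. Service cost 295.
{Quay, Irby, York, Largo}: service cost 306
{Quay, Holm, York, Largo}: service cost 306
Among all 5 size-4 choices, {Quay, Irby, Holm, Largo} is lowest.

Choose Quay, Irby, Holm and Largo; total service cost 295.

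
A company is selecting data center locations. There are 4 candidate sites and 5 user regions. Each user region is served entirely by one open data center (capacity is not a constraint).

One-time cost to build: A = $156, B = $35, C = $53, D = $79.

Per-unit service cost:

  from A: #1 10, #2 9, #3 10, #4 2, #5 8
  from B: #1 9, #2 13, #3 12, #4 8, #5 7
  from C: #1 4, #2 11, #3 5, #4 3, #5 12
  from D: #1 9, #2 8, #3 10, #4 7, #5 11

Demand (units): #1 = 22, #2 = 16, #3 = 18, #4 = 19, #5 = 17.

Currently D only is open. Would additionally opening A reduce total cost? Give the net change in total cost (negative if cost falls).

Current service cost with {D}: 826.
Adding A: each user region re-picks its cheapest; new service cost 680, saving 146.
Extra fixed cost: 156. Net change = 156 − 146 = 10.
(Totals: 905 → 915.)

No — net change +10 (cost rises by 10).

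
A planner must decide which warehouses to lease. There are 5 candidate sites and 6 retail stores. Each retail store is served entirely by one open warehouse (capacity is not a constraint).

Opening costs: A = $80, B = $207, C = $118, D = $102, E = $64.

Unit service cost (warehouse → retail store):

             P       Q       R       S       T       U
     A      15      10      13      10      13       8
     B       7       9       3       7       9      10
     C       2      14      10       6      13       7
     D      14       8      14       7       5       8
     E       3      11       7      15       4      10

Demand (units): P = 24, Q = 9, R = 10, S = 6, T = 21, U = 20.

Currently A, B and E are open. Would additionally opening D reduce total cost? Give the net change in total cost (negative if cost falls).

Current service cost with {A, B, E}: 469.
Adding D: each retail store re-picks its cheapest; new service cost 460, saving 9.
Extra fixed cost: 102. Net change = 102 − 9 = 93.
(Totals: 820 → 913.)

No — net change +93 (cost rises by 93).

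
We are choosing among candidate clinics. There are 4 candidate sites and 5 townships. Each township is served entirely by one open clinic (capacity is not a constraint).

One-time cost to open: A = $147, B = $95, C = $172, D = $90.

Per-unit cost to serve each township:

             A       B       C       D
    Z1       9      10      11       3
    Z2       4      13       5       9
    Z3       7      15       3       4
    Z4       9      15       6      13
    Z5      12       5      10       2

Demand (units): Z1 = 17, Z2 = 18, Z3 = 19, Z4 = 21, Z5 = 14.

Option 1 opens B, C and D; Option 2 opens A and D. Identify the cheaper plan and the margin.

Option 1: {B, C, D}: Z1→D 3·17=51, Z2→C 5·18=90, Z3→C 3·19=57, Z4→C 6·21=126, Z5→D 2·14=28. Service 352; fixed 357; total 709.
Option 2: {A, D}: Z1→D 3·17=51, Z2→A 4·18=72, Z3→D 4·19=76, Z4→A 9·21=189, Z5→D 2·14=28. Service 416; fixed 237; total 653.
Difference: |709 − 653| = 56.

Option 2 is cheaper by 56.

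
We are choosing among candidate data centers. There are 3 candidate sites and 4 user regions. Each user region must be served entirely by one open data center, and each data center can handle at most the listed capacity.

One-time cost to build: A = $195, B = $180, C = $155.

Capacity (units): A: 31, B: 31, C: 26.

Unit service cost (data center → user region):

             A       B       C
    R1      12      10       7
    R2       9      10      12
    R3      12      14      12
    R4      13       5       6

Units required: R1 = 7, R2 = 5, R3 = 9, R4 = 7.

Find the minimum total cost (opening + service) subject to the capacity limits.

Minimum total cost: 461

Open {B}: R1→B 10·7=70, R2→B 10·5=50, R3→B 14·9=126, R4→B 5·7=35.
Loads: B carries 28/31. Service 281; fixed 180; total 461.
Next best feasible plan costs 523.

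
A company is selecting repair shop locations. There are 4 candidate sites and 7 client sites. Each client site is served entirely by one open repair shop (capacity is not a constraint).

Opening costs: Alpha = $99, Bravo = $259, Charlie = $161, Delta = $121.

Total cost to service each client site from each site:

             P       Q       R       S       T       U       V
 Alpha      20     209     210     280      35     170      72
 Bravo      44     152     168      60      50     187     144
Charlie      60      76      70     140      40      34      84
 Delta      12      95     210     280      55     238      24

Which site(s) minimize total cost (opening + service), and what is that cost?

Open Charlie only; minimum total cost 665.

For any fixed open set, each client site goes to its cheapest open site; total = fixed + service.
{Charlie}: P→Charlie 60, Q→Charlie 76, R→Charlie 70, S→Charlie 140, T→Charlie 40, U→Charlie 34, V→Charlie 84. Service 504; fixed 161; total 665.
{Charlie, Delta}: service 396 + fixed 282 = 678
{Alpha, Charlie}: service 447 + fixed 260 = 707
{Alpha, Bravo, Charlie, Delta}: service 311 + fixed 640 = 951
(All 15 nonempty subsets were checked; Charlie only is lowest.)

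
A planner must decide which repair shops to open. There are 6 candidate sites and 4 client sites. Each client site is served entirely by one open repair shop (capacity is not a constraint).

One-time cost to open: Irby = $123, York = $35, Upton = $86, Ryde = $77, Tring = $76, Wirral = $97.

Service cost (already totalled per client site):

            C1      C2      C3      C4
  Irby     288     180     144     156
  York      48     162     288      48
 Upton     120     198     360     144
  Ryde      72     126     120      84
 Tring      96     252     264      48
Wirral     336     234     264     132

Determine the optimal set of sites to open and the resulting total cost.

For any fixed open set, each client site goes to its cheapest open site; total = fixed + service.
{York, Ryde}: C1→York 48, C2→Ryde 126, C3→Ryde 120, C4→York 48. Service 342; fixed 112; total 454.
{Ryde}: service 402 + fixed 77 = 479
{Ryde, Tring}: C1→Ryde 72, C2→Ryde 126, C3→Ryde 120, C4→Tring 48. Service 366; fixed 153; total 519.
{Irby, York, Upton, Ryde, Tring, Wirral}: service 342 + fixed 494 = 836
No other subset beats 454.

Open York and Ryde; minimum total cost 454.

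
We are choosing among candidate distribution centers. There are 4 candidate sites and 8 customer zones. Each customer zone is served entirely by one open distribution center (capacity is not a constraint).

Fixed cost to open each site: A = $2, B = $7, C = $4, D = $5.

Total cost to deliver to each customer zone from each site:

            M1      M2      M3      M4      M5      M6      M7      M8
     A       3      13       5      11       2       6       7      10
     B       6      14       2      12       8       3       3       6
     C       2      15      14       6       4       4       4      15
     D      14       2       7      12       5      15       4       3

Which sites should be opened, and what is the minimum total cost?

For any fixed open set, each customer zone goes to its cheapest open site; total = fixed + service.
{A, C, D}: M1→C 2, M2→D 2, M3→A 5, M4→C 6, M5→A 2, M6→C 4, M7→C 4, M8→D 3. Service 28; fixed 11; total 39.
{A, B, C, D}: service 23 + fixed 18 = 41
{B, C, D}: service 25 + fixed 16 = 41
{A}: service 57 + fixed 2 = 59
(All 15 nonempty subsets were checked; A, C and D is lowest.)

Open A, C and D; minimum total cost 39.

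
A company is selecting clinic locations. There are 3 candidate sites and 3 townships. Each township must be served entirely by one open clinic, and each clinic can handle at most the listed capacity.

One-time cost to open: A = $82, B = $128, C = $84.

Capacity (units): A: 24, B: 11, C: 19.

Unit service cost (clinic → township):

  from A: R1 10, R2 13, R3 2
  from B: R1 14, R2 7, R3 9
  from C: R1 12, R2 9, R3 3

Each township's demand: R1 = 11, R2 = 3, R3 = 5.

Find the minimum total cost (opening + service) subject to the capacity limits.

Open {A}: R1→A 10·11=110, R2→A 13·3=39, R3→A 2·5=10.
Loads: A carries 19/24. Service 159; fixed 82; total 241.
Next best feasible plan costs 258.

Minimum total cost: 241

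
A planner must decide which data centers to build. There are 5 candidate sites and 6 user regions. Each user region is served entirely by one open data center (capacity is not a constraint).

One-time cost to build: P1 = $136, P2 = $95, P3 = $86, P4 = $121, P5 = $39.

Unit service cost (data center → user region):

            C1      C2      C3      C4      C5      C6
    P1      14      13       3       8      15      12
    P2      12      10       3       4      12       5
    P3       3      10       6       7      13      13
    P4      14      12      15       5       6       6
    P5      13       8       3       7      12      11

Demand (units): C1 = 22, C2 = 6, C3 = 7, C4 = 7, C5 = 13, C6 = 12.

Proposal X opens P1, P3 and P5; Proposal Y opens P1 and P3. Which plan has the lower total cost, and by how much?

Proposal Y is cheaper by 2.

Proposal X: {P1, P3, P5}: C1→P3 3·22=66, C2→P5 8·6=48, C3→P1 3·7=21, C4→P3 7·7=49, C5→P5 12·13=156, C6→P5 11·12=132. Service 472; fixed 261; total 733.
Proposal Y: {P1, P3}: C1→P3 3·22=66, C2→P3 10·6=60, C3→P1 3·7=21, C4→P3 7·7=49, C5→P3 13·13=169, C6→P1 12·12=144. Service 509; fixed 222; total 731.
Difference: |733 − 731| = 2.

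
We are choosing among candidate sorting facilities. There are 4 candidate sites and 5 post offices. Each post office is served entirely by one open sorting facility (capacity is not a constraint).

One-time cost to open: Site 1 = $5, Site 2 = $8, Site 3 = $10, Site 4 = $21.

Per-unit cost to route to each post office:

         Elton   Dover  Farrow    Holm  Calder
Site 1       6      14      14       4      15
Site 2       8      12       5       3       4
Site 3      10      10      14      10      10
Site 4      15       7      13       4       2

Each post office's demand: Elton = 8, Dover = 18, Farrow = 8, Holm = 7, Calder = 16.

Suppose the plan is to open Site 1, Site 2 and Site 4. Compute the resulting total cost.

Total cost: 301

Each post office is assigned to its cheapest site among the open ones.
{Site 1, Site 2, Site 4}: Elton→Site 1 6·8=48, Dover→Site 4 7·18=126, Farrow→Site 2 5·8=40, Holm→Site 2 3·7=21, Calder→Site 4 2·16=32. Service 267; fixed 34; total 301.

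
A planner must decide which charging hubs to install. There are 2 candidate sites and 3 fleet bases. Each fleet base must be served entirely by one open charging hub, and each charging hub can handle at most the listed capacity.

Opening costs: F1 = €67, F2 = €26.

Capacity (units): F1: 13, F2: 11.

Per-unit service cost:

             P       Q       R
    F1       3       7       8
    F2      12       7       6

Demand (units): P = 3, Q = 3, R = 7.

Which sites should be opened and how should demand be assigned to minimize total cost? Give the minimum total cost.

Minimum total cost: 153

Open {F1}: P→F1 3·3=9, Q→F1 7·3=21, R→F1 8·7=56.
Loads: F1 carries 13/13. Service 86; fixed 67; total 153.
Next best feasible plan costs 165.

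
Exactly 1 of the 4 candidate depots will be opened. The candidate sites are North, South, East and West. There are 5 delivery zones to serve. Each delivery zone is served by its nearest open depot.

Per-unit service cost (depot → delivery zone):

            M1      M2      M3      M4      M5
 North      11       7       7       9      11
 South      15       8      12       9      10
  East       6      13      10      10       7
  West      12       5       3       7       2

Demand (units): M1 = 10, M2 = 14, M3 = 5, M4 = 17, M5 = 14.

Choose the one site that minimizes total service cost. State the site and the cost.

Choose West only; total service cost 352.

With exactly 1 open, each delivery zone uses its cheapest among the chosen.
{West}: M1→West 12·10=120, M2→West 5·14=70, M3→West 3·5=15, M4→West 7·17=119, M5→West 2·14=28. Service cost 352.
{North}: service cost 550
{East}: service cost 560
Among all 4 size-1 choices, {West} is lowest.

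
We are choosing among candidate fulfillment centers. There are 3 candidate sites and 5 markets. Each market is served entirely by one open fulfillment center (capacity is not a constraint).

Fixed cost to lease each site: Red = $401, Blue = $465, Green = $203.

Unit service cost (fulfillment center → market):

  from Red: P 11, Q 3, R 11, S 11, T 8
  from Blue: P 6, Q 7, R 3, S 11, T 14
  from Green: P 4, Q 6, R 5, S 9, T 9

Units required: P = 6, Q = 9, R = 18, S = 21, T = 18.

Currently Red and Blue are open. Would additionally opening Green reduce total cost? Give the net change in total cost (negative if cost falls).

Current service cost with {Red, Blue}: 492.
Adding Green: each market re-picks its cheapest; new service cost 438, saving 54.
Extra fixed cost: 203. Net change = 203 − 54 = 149.
(Totals: 1358 → 1507.)

No — net change +149 (cost rises by 149).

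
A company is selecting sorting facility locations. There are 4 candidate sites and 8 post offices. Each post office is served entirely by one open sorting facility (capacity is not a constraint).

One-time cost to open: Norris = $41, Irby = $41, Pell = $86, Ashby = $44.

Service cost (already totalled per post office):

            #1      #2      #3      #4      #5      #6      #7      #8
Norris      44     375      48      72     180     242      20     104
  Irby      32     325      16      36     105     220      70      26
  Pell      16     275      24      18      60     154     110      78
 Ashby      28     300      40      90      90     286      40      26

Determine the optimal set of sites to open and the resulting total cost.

For any fixed open set, each post office goes to its cheapest open site; total = fixed + service.
{Pell, Ashby}: #1→Pell 16, #2→Pell 275, #3→Pell 24, #4→Pell 18, #5→Pell 60, #6→Pell 154, #7→Ashby 40, #8→Ashby 26. Service 613; fixed 130; total 743.
{Norris, Irby, Pell}: #1→Pell 16, #2→Pell 275, #3→Irby 16, #4→Pell 18, #5→Pell 60, #6→Pell 154, #7→Norris 20, #8→Irby 26. Service 585; fixed 168; total 753.
{Irby, Pell}: #1→Pell 16, #2→Pell 275, #3→Irby 16, #4→Pell 18, #5→Pell 60, #6→Pell 154, #7→Irby 70, #8→Irby 26. Service 635; fixed 127; total 762.
{Norris, Irby, Pell, Ashby}: service 585 + fixed 212 = 797
(All 15 nonempty subsets were checked; Pell and Ashby is lowest.)

Open Pell and Ashby; minimum total cost 743.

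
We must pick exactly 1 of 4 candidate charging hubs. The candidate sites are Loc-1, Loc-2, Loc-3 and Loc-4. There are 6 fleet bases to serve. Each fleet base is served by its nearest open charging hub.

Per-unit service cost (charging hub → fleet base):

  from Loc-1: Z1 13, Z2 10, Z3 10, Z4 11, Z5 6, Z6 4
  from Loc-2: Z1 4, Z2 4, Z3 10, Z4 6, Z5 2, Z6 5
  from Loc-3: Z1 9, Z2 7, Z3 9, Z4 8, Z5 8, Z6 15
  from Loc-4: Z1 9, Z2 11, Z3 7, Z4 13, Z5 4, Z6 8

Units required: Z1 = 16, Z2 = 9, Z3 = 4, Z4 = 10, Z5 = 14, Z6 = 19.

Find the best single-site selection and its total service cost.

Choose Loc-2 only; total service cost 323.

With exactly 1 open, each fleet base uses its cheapest among the chosen.
{Loc-2}: Z1→Loc-2 4·16=64, Z2→Loc-2 4·9=36, Z3→Loc-2 10·4=40, Z4→Loc-2 6·10=60, Z5→Loc-2 2·14=28, Z6→Loc-2 5·19=95. Service cost 323.
{Loc-1}: service cost 608
{Loc-4}: service cost 609
Among all 4 size-1 choices, {Loc-2} is lowest.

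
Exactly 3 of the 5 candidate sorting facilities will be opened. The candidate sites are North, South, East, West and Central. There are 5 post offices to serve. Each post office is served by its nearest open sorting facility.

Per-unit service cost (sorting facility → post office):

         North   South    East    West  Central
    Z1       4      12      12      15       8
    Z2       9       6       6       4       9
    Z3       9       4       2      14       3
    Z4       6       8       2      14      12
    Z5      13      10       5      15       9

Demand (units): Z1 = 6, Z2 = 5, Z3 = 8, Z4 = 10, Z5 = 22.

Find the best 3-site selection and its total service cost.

Choose North, East and West; total service cost 190.

With exactly 3 open, each post office uses its cheapest among the chosen.
{North, East, West}: Z1→North 4·6=24, Z2→West 4·5=20, Z3→East 2·8=16, Z4→East 2·10=20, Z5→East 5·22=110. Service cost 190.
{North, South, East}: service cost 200
{North, East, Central}: service cost 200
Among all 10 size-3 choices, {North, East, West} is lowest.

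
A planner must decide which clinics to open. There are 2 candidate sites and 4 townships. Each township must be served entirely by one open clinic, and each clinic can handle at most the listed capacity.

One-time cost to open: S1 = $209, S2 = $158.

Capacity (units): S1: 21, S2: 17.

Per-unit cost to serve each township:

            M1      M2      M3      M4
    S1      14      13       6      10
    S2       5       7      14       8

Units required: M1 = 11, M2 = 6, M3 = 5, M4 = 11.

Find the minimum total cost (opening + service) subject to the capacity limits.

Minimum total cost: 604

Open {S1, S2}: M1→S2 5·11=55, M2→S2 7·6=42, M3→S1 6·5=30, M4→S1 10·11=110.
Loads: S1 carries 16/21, S2 carries 17/17. Service 237; fixed 367; total 604.
Next best feasible plan costs 680.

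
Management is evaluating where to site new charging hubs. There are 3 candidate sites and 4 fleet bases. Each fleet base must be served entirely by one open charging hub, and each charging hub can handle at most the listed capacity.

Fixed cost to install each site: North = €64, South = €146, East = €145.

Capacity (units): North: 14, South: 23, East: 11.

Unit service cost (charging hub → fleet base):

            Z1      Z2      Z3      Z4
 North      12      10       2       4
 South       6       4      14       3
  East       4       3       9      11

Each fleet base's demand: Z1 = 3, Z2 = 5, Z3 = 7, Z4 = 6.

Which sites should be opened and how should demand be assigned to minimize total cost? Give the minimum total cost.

Open {North, East}: Z1→East 4·3=12, Z2→East 3·5=15, Z3→North 2·7=14, Z4→North 4·6=24.
Loads: North carries 13/14, East carries 8/11. Service 65; fixed 209; total 274.
Next best feasible plan costs 280.

Minimum total cost: 274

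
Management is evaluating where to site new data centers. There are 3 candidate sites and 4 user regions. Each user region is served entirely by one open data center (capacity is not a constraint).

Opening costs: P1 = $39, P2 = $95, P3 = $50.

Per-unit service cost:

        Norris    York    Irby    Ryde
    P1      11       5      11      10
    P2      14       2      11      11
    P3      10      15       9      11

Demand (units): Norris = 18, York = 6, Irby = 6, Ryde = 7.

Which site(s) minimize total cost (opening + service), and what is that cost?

Open P1 only; minimum total cost 403.

For any fixed open set, each user region goes to its cheapest open site; total = fixed + service.
{P1}: Norris→P1 11·18=198, York→P1 5·6=30, Irby→P1 11·6=66, Ryde→P1 10·7=70. Service 364; fixed 39; total 403.
{P1, P3}: Norris→P3 10·18=180, York→P1 5·6=30, Irby→P3 9·6=54, Ryde→P1 10·7=70. Service 334; fixed 89; total 423.
{P3}: service 401 + fixed 50 = 451
{P1, P2, P3}: service 316 + fixed 184 = 500
No other subset beats 403.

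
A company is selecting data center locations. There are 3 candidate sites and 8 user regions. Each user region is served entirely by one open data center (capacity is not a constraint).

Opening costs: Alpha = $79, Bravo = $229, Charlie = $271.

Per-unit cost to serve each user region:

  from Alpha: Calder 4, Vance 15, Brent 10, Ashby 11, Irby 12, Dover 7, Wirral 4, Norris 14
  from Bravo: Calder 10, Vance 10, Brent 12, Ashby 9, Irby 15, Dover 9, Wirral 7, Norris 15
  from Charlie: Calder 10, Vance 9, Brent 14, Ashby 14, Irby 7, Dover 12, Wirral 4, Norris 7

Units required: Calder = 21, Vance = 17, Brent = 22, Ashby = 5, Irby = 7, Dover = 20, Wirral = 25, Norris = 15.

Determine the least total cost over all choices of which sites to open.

For any fixed open set, each user region goes to its cheapest open site; total = fixed + service.
{Alpha}: Calder→Alpha 4·21=84, Vance→Alpha 15·17=255, Brent→Alpha 10·22=220, Ashby→Alpha 11·5=55, Irby→Alpha 12·7=84, Dover→Alpha 7·20=140, Wirral→Alpha 4·25=100, Norris→Alpha 14·15=210. Service 1148; fixed 79; total 1227.
{Alpha, Charlie}: service 906 + fixed 350 = 1256
{Alpha, Bravo}: service 1053 + fixed 308 = 1361
{Alpha, Bravo, Charlie}: service 896 + fixed 579 = 1475
No other subset beats 1227.

Minimum total cost: 1227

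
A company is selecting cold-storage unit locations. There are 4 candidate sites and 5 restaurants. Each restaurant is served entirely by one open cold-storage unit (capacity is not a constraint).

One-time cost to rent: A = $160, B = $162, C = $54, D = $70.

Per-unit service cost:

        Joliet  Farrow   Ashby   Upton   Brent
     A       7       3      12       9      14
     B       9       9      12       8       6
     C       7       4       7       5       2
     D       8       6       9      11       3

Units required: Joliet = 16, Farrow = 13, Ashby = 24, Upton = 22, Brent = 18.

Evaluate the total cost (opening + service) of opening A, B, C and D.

Total cost: 911

Each restaurant is assigned to its cheapest site among the open ones.
{A, B, C, D}: Joliet→A 7·16=112, Farrow→A 3·13=39, Ashby→C 7·24=168, Upton→C 5·22=110, Brent→C 2·18=36. Service 465; fixed 446; total 911.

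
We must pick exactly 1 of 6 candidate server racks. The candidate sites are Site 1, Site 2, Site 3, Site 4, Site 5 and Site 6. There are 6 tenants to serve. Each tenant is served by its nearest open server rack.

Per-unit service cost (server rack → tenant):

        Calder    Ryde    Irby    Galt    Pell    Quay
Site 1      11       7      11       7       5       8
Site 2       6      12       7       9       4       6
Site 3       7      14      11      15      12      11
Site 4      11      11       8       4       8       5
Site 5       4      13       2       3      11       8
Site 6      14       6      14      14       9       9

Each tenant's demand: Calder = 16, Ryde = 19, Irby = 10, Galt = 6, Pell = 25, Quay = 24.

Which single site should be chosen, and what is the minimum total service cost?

With exactly 1 open, each tenant uses its cheapest among the chosen.
{Site 2}: Calder→Site 2 6·16=96, Ryde→Site 2 12·19=228, Irby→Site 2 7·10=70, Galt→Site 2 9·6=54, Pell→Site 2 4·25=100, Quay→Site 2 6·24=144. Service cost 692.
{Site 1}: service cost 778
{Site 4}: service cost 809
Among all 6 size-1 choices, {Site 2} is lowest.

Choose Site 2 only; total service cost 692.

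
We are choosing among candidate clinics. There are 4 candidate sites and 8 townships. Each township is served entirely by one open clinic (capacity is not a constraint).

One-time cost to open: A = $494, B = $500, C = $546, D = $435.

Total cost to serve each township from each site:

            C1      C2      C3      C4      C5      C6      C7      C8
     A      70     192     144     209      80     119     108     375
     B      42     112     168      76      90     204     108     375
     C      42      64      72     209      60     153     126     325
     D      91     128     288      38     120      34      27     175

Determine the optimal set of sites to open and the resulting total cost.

For any fixed open set, each township goes to its cheapest open site; total = fixed + service.
{D}: C1→D 91, C2→D 128, C3→D 288, C4→D 38, C5→D 120, C6→D 34, C7→D 27, C8→D 175. Service 901; fixed 435; total 1336.
{C, D}: C1→C 42, C2→C 64, C3→C 72, C4→D 38, C5→C 60, C6→D 34, C7→D 27, C8→D 175. Service 512; fixed 981; total 1493.
{C}: C1→C 42, C2→C 64, C3→C 72, C4→C 209, C5→C 60, C6→C 153, C7→C 126, C8→C 325. Service 1051; fixed 546; total 1597.
{A, B, C, D}: service 512 + fixed 1975 = 2487
No other subset beats 1336.

Open D only; minimum total cost 1336.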